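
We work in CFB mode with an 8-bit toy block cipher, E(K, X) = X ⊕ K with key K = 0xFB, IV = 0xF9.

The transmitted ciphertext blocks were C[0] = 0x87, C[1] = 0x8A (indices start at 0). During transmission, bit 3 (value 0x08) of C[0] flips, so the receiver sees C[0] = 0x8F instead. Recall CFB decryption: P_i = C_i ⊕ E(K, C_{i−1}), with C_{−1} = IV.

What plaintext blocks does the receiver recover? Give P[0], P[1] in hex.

P[0] = 0x8D, P[1] = 0xFE

Only C[0] changed, to 0x8F. In CFB, a change in C_i flips the same bit in P_i and garbles P_{i+1}. Decrypting the received ciphertext:
P[0]: E(K, 0xF9) = 0x02; 0x8F ⊕ 0x02 = 0x8D.
P[1]: E(K, 0x8F) = 0x74; 0x8A ⊕ 0x74 = 0xFE.
Blocks that differ from the original plaintext: P[0], P[1].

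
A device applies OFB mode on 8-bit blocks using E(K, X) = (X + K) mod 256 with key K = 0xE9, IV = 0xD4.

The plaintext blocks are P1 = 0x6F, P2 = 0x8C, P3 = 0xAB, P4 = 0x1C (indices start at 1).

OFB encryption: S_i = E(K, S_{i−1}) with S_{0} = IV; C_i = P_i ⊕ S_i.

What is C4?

C1: S = E(K, 0xD4) = 0xBD; 0x6F ⊕ 0xBD = 0xD2.
C2: S = E(K, 0xBD) = 0xA6; 0x8C ⊕ 0xA6 = 0x2A.
C3: S = E(K, 0xA6) = 0x8F; 0xAB ⊕ 0x8F = 0x24.
C4: S = E(K, 0x8F) = 0x78; 0x1C ⊕ 0x78 = 0x64.

C4 = 0x64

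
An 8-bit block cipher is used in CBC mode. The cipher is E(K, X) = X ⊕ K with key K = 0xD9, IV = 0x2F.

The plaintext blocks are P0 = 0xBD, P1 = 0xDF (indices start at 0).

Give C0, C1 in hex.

C0 = 0x4B, C1 = 0x4D

CBC encryption: C_i = E(K, P_i ⊕ C_{i−1}), with C_{−1} = IV.
C0: P0 ⊕ 0x2F = 0x92; E(K, 0x92) = 0x4B.
C1: P1 ⊕ 0x4B = 0x94; E(K, 0x94) = 0x4D.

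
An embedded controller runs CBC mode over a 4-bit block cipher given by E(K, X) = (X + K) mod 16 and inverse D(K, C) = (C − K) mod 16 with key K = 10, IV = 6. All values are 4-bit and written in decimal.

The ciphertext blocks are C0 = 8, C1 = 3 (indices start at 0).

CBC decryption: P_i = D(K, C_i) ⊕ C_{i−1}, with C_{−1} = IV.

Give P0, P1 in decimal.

P0: D(K, 8) = 14; 14 ⊕ 6 = 8.
P1: D(K, 3) = 9; 9 ⊕ 8 = 1.

P0 = 8, P1 = 1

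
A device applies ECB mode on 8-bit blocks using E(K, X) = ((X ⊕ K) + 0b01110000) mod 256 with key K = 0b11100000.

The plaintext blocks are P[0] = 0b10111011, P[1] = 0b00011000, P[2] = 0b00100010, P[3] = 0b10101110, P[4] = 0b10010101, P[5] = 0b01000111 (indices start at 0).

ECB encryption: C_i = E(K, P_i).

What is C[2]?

C[2]: E(K, 0b00100010) = 0b00110010.

C[2] = 0b00110010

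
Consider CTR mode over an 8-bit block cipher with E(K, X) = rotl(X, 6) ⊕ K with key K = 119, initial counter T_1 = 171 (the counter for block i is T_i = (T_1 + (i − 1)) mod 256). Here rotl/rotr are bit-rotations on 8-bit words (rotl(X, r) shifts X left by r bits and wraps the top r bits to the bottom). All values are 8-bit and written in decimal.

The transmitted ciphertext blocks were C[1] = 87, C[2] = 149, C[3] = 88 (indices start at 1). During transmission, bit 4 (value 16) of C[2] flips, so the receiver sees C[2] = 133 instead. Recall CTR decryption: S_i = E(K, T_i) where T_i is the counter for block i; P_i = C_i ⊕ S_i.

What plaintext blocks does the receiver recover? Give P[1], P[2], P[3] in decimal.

P[1] = 202, P[2] = 217, P[3] = 68

Only C[2] changed, to 133. In CTR, a change in C_i flips the same bit in P_i only; the keystream is unaffected. Decrypting the received ciphertext:
P[1]: T = 171, S = E(K, T) = 157; 87 ⊕ 157 = 202.
P[2]: T = 172, S = E(K, T) = 92; 133 ⊕ 92 = 217.
P[3]: T = 173, S = E(K, T) = 28; 88 ⊕ 28 = 68.
Blocks that differ from the original plaintext: P[2].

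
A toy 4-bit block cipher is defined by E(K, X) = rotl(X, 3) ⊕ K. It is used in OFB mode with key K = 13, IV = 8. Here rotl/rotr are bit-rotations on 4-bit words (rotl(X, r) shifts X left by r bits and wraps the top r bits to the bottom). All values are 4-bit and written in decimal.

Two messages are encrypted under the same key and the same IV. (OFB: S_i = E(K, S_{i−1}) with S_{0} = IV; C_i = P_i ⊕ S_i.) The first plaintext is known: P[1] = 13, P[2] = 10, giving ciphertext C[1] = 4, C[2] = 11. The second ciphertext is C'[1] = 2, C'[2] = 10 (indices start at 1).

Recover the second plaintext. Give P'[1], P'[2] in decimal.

In OFB with a reused IV, both messages share the same keystream S_i, so C_i ⊕ C'_i = P_i ⊕ P'_i and thus P'_i = P_i ⊕ C_i ⊕ C'_i.
P'[1]: 13 ⊕ 4 ⊕ 2 = 11.
P'[2]: 10 ⊕ 11 ⊕ 10 = 11.

P'[1] = 11, P'[2] = 11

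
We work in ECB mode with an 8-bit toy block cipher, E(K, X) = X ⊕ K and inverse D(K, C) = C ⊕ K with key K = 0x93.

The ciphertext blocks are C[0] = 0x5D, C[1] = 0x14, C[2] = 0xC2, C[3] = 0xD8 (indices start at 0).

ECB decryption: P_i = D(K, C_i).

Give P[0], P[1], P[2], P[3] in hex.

P[0]: D(K, 0x5D) = 0xCE.
P[1]: D(K, 0x14) = 0x87.
P[2]: D(K, 0xC2) = 0x51.
P[3]: D(K, 0xD8) = 0x4B.

P[0] = 0xCE, P[1] = 0x87, P[2] = 0x51, P[3] = 0x4B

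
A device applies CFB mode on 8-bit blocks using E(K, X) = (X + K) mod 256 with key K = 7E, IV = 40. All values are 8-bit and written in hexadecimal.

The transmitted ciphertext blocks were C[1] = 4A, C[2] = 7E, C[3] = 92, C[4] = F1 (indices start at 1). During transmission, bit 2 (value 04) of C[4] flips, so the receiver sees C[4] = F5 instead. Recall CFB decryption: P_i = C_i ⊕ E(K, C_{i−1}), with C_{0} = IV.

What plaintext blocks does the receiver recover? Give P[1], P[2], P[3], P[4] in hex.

Only C[4] changed, to F5. In CFB, a change in C_i flips the same bit in P_i and garbles P_{i+1}. Decrypting the received ciphertext:
P[1]: E(K, 40) = BE; 4A ⊕ BE = F4.
P[2]: E(K, 4A) = C8; 7E ⊕ C8 = B6.
P[3]: E(K, 7E) = FC; 92 ⊕ FC = 6E.
P[4]: E(K, 92) = 10; F5 ⊕ 10 = E5.
Blocks that differ from the original plaintext: P[4].

P[1] = F4, P[2] = B6, P[3] = 6E, P[4] = E5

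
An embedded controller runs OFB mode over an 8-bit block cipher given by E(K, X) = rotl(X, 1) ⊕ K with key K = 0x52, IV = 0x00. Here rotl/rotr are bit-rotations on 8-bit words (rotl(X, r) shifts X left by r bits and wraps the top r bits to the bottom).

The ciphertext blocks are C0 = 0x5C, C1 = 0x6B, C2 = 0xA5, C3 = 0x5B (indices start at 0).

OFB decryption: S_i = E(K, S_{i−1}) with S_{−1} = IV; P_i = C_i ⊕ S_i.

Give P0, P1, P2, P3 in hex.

P0 = 0x0E, P1 = 0x9D, P2 = 0x1A, P3 = 0x76

P0: S = E(K, 0x00) = 0x52; 0x5C ⊕ 0x52 = 0x0E.
P1: S = E(K, 0x52) = 0xF6; 0x6B ⊕ 0xF6 = 0x9D.
P2: S = E(K, 0xF6) = 0xBF; 0xA5 ⊕ 0xBF = 0x1A.
P3: S = E(K, 0xBF) = 0x2D; 0x5B ⊕ 0x2D = 0x76.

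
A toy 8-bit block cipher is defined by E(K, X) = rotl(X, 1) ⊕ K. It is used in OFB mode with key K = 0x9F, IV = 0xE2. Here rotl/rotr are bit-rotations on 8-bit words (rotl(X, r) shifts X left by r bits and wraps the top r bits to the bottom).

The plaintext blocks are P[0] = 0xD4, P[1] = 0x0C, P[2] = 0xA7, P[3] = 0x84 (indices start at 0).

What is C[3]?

OFB encryption: S_i = E(K, S_{i−1}) with S_{−1} = IV; C_i = P_i ⊕ S_i.
C[0]: S = E(K, 0xE2) = 0x5A; 0xD4 ⊕ 0x5A = 0x8E.
C[1]: S = E(K, 0x5A) = 0x2B; 0x0C ⊕ 0x2B = 0x27.
C[2]: S = E(K, 0x2B) = 0xC9; 0xA7 ⊕ 0xC9 = 0x6E.
C[3]: S = E(K, 0xC9) = 0x0C; 0x84 ⊕ 0x0C = 0x88.

C[3] = 0x88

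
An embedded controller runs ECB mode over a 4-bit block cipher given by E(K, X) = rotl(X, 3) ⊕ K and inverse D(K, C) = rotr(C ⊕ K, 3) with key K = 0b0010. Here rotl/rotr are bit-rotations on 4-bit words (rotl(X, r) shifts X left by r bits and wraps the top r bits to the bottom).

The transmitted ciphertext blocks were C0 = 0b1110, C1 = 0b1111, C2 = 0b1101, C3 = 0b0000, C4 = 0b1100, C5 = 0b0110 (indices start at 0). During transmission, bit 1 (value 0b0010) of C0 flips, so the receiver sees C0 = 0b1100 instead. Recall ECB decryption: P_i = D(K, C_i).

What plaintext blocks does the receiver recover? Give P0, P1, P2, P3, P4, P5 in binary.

Only C0 changed, to 0b1100. In ECB, a change in C_i affects only P_i. Decrypting the received ciphertext:
P0: D(K, 0b1100) = 0b1101.
P1: D(K, 0b1111) = 0b1011.
P2: D(K, 0b1101) = 0b1111.
P3: D(K, 0b0000) = 0b0100.
P4: D(K, 0b1100) = 0b1101.
P5: D(K, 0b0110) = 0b1000.
Blocks that differ from the original plaintext: P0.

P0 = 0b1101, P1 = 0b1011, P2 = 0b1111, P3 = 0b0100, P4 = 0b1101, P5 = 0b1000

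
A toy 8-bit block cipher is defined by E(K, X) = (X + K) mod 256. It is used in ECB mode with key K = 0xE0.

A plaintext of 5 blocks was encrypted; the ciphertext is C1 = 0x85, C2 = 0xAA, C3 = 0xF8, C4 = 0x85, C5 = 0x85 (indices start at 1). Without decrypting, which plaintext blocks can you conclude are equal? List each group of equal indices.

ECB encrypts each block independently with the same key, so equal ciphertext blocks imply equal plaintext blocks.
C1 = C4 = C5 = 0x85, so P1 = P4 = P5.

P1 = P4 = P5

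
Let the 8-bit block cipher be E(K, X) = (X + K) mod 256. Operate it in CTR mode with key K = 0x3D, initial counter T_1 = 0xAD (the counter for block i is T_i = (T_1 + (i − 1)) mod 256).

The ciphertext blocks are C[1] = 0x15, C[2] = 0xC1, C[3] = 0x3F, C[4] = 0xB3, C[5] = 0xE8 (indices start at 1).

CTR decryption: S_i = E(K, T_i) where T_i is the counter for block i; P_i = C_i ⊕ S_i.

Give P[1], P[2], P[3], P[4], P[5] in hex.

P[1] = 0xFF, P[2] = 0x2A, P[3] = 0xD3, P[4] = 0x5E, P[5] = 0x06

P[1]: T = 0xAD, S = E(K, T) = 0xEA; 0x15 ⊕ 0xEA = 0xFF.
P[2]: T = 0xAE, S = E(K, T) = 0xEB; 0xC1 ⊕ 0xEB = 0x2A.
P[3]: T = 0xAF, S = E(K, T) = 0xEC; 0x3F ⊕ 0xEC = 0xD3.
P[4]: T = 0xB0, S = E(K, T) = 0xED; 0xB3 ⊕ 0xED = 0x5E.
P[5]: T = 0xB1, S = E(K, T) = 0xEE; 0xE8 ⊕ 0xEE = 0x06.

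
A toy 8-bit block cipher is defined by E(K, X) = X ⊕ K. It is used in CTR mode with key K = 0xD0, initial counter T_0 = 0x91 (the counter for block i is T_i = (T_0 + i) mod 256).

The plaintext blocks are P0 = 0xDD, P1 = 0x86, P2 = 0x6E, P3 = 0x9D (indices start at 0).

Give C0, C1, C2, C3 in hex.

C0 = 0x9C, C1 = 0xC4, C2 = 0x2D, C3 = 0xD9

CTR encryption: S_i = E(K, T_i) where T_i is the counter for block i; C_i = P_i ⊕ S_i.
C0: T = 0x91, S = E(K, T) = 0x41; 0xDD ⊕ 0x41 = 0x9C.
C1: T = 0x92, S = E(K, T) = 0x42; 0x86 ⊕ 0x42 = 0xC4.
C2: T = 0x93, S = E(K, T) = 0x43; 0x6E ⊕ 0x43 = 0x2D.
C3: T = 0x94, S = E(K, T) = 0x44; 0x9D ⊕ 0x44 = 0xD9.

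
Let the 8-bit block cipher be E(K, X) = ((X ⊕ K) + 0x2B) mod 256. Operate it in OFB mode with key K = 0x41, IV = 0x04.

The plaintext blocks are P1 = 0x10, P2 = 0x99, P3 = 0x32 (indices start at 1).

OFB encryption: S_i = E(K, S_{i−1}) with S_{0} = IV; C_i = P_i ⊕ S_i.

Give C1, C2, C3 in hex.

C1 = 0x60, C2 = 0xC5, C3 = 0x7A

C1: S = E(K, 0x04) = 0x70; 0x10 ⊕ 0x70 = 0x60.
C2: S = E(K, 0x70) = 0x5C; 0x99 ⊕ 0x5C = 0xC5.
C3: S = E(K, 0x5C) = 0x48; 0x32 ⊕ 0x48 = 0x7A.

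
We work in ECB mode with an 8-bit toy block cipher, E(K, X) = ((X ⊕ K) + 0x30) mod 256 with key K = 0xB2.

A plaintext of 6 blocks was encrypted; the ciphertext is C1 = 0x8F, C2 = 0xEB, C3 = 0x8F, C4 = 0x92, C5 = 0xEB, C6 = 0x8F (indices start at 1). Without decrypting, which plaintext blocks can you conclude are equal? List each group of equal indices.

P1 = P3 = P6; P2 = P5

ECB encrypts each block independently with the same key, so equal ciphertext blocks imply equal plaintext blocks.
C1 = C3 = C6 = 0x8F, so P1 = P3 = P6.
C2 = C5 = 0xEB, so P2 = P5.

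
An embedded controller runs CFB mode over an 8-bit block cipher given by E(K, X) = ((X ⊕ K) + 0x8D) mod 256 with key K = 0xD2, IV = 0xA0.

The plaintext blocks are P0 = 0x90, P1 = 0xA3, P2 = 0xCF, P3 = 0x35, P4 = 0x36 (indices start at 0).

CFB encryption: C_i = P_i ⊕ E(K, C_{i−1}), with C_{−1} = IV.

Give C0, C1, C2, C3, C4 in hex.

C0: E(K, 0xA0) = 0xFF; 0x90 ⊕ 0xFF = 0x6F.
C1: E(K, 0x6F) = 0x4A; 0xA3 ⊕ 0x4A = 0xE9.
C2: E(K, 0xE9) = 0xC8; 0xCF ⊕ 0xC8 = 0x07.
C3: E(K, 0x07) = 0x62; 0x35 ⊕ 0x62 = 0x57.
C4: E(K, 0x57) = 0x12; 0x36 ⊕ 0x12 = 0x24.

C0 = 0x6F, C1 = 0xE9, C2 = 0x07, C3 = 0x57, C4 = 0x24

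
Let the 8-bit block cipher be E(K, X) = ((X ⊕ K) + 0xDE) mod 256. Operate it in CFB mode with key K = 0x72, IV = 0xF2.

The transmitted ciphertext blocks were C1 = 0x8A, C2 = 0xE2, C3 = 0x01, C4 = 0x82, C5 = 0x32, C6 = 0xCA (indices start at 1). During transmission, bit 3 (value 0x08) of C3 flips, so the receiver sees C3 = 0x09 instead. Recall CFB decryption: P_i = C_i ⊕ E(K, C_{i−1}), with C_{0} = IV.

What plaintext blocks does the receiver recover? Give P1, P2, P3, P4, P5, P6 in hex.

P1 = 0xD4, P2 = 0x34, P3 = 0x67, P4 = 0xDB, P5 = 0xFC, P6 = 0xD4

Only C3 changed, to 0x09. In CFB, a change in C_i flips the same bit in P_i and garbles P_{i+1}. Decrypting the received ciphertext:
P1: E(K, 0xF2) = 0x5E; 0x8A ⊕ 0x5E = 0xD4.
P2: E(K, 0x8A) = 0xD6; 0xE2 ⊕ 0xD6 = 0x34.
P3: E(K, 0xE2) = 0x6E; 0x09 ⊕ 0x6E = 0x67.
P4: E(K, 0x09) = 0x59; 0x82 ⊕ 0x59 = 0xDB.
P5: E(K, 0x82) = 0xCE; 0x32 ⊕ 0xCE = 0xFC.
P6: E(K, 0x32) = 0x1E; 0xCA ⊕ 0x1E = 0xD4.
Blocks that differ from the original plaintext: P3, P4.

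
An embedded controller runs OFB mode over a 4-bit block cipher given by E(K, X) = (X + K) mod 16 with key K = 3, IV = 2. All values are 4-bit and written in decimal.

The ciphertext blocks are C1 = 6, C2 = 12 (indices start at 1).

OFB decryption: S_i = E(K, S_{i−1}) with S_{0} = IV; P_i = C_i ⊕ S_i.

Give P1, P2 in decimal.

P1 = 3, P2 = 4

P1: S = E(K, 2) = 5; 6 ⊕ 5 = 3.
P2: S = E(K, 5) = 8; 12 ⊕ 8 = 4.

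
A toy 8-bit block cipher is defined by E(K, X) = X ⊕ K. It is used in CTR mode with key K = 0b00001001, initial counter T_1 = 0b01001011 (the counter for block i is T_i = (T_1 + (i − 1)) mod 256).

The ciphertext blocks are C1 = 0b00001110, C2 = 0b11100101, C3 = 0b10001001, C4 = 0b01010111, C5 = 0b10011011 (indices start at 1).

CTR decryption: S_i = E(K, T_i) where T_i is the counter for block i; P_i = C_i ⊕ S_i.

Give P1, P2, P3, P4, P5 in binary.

P1 = 0b01001100, P2 = 0b10100000, P3 = 0b11001101, P4 = 0b00010000, P5 = 0b11011101

P1: T = 0b01001011, S = E(K, T) = 0b01000010; 0b00001110 ⊕ 0b01000010 = 0b01001100.
P2: T = 0b01001100, S = E(K, T) = 0b01000101; 0b11100101 ⊕ 0b01000101 = 0b10100000.
P3: T = 0b01001101, S = E(K, T) = 0b01000100; 0b10001001 ⊕ 0b01000100 = 0b11001101.
P4: T = 0b01001110, S = E(K, T) = 0b01000111; 0b01010111 ⊕ 0b01000111 = 0b00010000.
P5: T = 0b01001111, S = E(K, T) = 0b01000110; 0b10011011 ⊕ 0b01000110 = 0b11011101.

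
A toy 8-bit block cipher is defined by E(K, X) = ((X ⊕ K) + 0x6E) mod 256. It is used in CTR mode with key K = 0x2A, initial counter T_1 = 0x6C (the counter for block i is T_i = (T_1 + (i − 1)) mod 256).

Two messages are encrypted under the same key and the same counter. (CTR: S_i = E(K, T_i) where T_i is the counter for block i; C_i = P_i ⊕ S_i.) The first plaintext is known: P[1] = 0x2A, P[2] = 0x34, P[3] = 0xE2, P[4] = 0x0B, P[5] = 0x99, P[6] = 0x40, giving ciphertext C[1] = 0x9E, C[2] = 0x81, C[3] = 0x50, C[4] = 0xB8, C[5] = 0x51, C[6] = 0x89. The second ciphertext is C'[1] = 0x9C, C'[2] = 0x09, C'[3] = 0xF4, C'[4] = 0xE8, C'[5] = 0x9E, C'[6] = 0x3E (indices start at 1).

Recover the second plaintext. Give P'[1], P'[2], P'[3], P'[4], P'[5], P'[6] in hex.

P'[1] = 0x28, P'[2] = 0xBC, P'[3] = 0x46, P'[4] = 0x5B, P'[5] = 0x56, P'[6] = 0xF7

In CTR with a reused counter, both messages share the same keystream S_i, so C_i ⊕ C'_i = P_i ⊕ P'_i and thus P'_i = P_i ⊕ C_i ⊕ C'_i.
P'[1]: 0x2A ⊕ 0x9E ⊕ 0x9C = 0x28.
P'[2]: 0x34 ⊕ 0x81 ⊕ 0x09 = 0xBC.
P'[3]: 0xE2 ⊕ 0x50 ⊕ 0xF4 = 0x46.
P'[4]: 0x0B ⊕ 0xB8 ⊕ 0xE8 = 0x5B.
P'[5]: 0x99 ⊕ 0x51 ⊕ 0x9E = 0x56.
P'[6]: 0x40 ⊕ 0x89 ⊕ 0x3E = 0xF7.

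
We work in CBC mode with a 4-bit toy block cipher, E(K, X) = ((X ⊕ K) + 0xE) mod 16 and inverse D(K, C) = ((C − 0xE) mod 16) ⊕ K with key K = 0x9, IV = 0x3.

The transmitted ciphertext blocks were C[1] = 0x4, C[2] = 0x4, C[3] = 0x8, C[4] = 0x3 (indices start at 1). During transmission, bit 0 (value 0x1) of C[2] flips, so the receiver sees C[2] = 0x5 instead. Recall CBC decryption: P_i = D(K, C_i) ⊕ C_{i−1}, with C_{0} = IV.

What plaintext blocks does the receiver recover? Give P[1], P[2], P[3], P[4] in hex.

P[1] = 0xC, P[2] = 0xA, P[3] = 0x6, P[4] = 0x4

Only C[2] changed, to 0x5. In CBC, a change in C_i garbles P_i and flips the same bit in P_{i+1}. Decrypting the received ciphertext:
P[1]: D(K, 0x4) = 0xF; 0xF ⊕ 0x3 = 0xC.
P[2]: D(K, 0x5) = 0xE; 0xE ⊕ 0x4 = 0xA.
P[3]: D(K, 0x8) = 0x3; 0x3 ⊕ 0x5 = 0x6.
P[4]: D(K, 0x3) = 0xC; 0xC ⊕ 0x8 = 0x4.
Blocks that differ from the original plaintext: P[2], P[3].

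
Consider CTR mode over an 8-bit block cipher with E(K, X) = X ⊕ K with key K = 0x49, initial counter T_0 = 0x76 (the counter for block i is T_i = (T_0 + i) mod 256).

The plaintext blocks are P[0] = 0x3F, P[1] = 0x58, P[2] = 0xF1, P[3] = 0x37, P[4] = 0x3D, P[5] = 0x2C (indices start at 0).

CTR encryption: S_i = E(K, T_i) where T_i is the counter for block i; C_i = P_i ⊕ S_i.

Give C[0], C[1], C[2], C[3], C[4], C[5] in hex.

C[0] = 0x00, C[1] = 0x66, C[2] = 0xC0, C[3] = 0x07, C[4] = 0x0E, C[5] = 0x1E

C[0]: T = 0x76, S = E(K, T) = 0x3F; 0x3F ⊕ 0x3F = 0x00.
C[1]: T = 0x77, S = E(K, T) = 0x3E; 0x58 ⊕ 0x3E = 0x66.
C[2]: T = 0x78, S = E(K, T) = 0x31; 0xF1 ⊕ 0x31 = 0xC0.
C[3]: T = 0x79, S = E(K, T) = 0x30; 0x37 ⊕ 0x30 = 0x07.
C[4]: T = 0x7A, S = E(K, T) = 0x33; 0x3D ⊕ 0x33 = 0x0E.
C[5]: T = 0x7B, S = E(K, T) = 0x32; 0x2C ⊕ 0x32 = 0x1E.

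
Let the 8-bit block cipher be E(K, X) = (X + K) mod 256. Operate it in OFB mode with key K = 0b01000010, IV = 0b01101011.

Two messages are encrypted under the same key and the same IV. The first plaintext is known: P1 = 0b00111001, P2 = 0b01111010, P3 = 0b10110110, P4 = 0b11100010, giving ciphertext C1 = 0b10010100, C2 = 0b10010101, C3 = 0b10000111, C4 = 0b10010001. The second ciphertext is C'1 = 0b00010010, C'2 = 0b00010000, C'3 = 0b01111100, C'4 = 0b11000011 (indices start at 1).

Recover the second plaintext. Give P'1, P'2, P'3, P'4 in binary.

In OFB with a reused IV, both messages share the same keystream S_i, so C_i ⊕ C'_i = P_i ⊕ P'_i and thus P'_i = P_i ⊕ C_i ⊕ C'_i.
P'1: 0b00111001 ⊕ 0b10010100 ⊕ 0b00010010 = 0b10111111.
P'2: 0b01111010 ⊕ 0b10010101 ⊕ 0b00010000 = 0b11111111.
P'3: 0b10110110 ⊕ 0b10000111 ⊕ 0b01111100 = 0b01001101.
P'4: 0b11100010 ⊕ 0b10010001 ⊕ 0b11000011 = 0b10110000.

P'1 = 0b10111111, P'2 = 0b11111111, P'3 = 0b01001101, P'4 = 0b10110000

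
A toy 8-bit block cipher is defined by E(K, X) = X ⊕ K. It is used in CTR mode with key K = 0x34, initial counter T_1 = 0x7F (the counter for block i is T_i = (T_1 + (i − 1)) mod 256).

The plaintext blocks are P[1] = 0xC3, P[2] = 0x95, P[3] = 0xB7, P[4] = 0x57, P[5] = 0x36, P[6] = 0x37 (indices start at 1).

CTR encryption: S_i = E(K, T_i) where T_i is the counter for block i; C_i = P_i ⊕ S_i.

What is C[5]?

C[5] = 0x81

C[1]: T = 0x7F, S = E(K, T) = 0x4B; 0xC3 ⊕ 0x4B = 0x88.
C[2]: T = 0x80, S = E(K, T) = 0xB4; 0x95 ⊕ 0xB4 = 0x21.
C[3]: T = 0x81, S = E(K, T) = 0xB5; 0xB7 ⊕ 0xB5 = 0x02.
C[4]: T = 0x82, S = E(K, T) = 0xB6; 0x57 ⊕ 0xB6 = 0xE1.
C[5]: T = 0x83, S = E(K, T) = 0xB7; 0x36 ⊕ 0xB7 = 0x81.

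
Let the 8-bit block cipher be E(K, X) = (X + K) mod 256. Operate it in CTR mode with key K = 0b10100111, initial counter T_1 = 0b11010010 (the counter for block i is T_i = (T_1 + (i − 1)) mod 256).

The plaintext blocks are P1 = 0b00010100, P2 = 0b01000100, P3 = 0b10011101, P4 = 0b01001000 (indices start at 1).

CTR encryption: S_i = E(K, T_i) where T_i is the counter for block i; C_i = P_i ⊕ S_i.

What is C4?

C4 = 0b00110100

C1: T = 0b11010010, S = E(K, T) = 0b01111001; 0b00010100 ⊕ 0b01111001 = 0b01101101.
C2: T = 0b11010011, S = E(K, T) = 0b01111010; 0b01000100 ⊕ 0b01111010 = 0b00111110.
C3: T = 0b11010100, S = E(K, T) = 0b01111011; 0b10011101 ⊕ 0b01111011 = 0b11100110.
C4: T = 0b11010101, S = E(K, T) = 0b01111100; 0b01001000 ⊕ 0b01111100 = 0b00110100.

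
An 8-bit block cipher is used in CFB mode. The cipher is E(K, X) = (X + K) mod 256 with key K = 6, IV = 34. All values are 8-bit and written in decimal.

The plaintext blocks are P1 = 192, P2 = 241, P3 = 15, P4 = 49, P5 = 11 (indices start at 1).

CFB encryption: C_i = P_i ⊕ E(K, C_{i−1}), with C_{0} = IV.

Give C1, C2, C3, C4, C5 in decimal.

C1: E(K, 34) = 40; 192 ⊕ 40 = 232.
C2: E(K, 232) = 238; 241 ⊕ 238 = 31.
C3: E(K, 31) = 37; 15 ⊕ 37 = 42.
C4: E(K, 42) = 48; 49 ⊕ 48 = 1.
C5: E(K, 1) = 7; 11 ⊕ 7 = 12.

C1 = 232, C2 = 31, C3 = 42, C4 = 1, C5 = 12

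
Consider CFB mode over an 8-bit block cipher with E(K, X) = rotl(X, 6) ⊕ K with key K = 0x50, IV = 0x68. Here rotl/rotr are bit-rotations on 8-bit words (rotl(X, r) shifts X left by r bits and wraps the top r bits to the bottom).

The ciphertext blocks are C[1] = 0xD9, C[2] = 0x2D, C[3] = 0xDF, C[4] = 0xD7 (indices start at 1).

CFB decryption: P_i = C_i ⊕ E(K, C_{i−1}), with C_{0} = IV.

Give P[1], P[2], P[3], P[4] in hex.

P[1] = 0x93, P[2] = 0x0B, P[3] = 0xC4, P[4] = 0x70

P[1]: E(K, 0x68) = 0x4A; 0xD9 ⊕ 0x4A = 0x93.
P[2]: E(K, 0xD9) = 0x26; 0x2D ⊕ 0x26 = 0x0B.
P[3]: E(K, 0x2D) = 0x1B; 0xDF ⊕ 0x1B = 0xC4.
P[4]: E(K, 0xDF) = 0xA7; 0xD7 ⊕ 0xA7 = 0x70.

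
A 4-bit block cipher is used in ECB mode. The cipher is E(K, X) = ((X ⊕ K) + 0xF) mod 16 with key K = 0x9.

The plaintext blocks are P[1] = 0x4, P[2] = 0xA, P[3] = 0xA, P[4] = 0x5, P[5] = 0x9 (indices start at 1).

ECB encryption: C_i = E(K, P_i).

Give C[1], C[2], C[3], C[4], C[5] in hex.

C[1]: E(K, 0x4) = 0xC.
C[2]: E(K, 0xA) = 0x2.
C[3]: E(K, 0xA) = 0x2.
C[4]: E(K, 0x5) = 0xB.
C[5]: E(K, 0x9) = 0xF.

C[1] = 0xC, C[2] = 0x2, C[3] = 0x2, C[4] = 0xB, C[5] = 0xF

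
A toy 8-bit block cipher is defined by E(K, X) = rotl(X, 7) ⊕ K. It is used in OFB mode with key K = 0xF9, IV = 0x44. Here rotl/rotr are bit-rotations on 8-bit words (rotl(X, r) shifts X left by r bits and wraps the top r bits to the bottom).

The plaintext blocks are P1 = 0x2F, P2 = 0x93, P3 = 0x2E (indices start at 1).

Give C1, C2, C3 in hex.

OFB encryption: S_i = E(K, S_{i−1}) with S_{0} = IV; C_i = P_i ⊕ S_i.
C1: S = E(K, 0x44) = 0xDB; 0x2F ⊕ 0xDB = 0xF4.
C2: S = E(K, 0xDB) = 0x14; 0x93 ⊕ 0x14 = 0x87.
C3: S = E(K, 0x14) = 0xF3; 0x2E ⊕ 0xF3 = 0xDD.

C1 = 0xF4, C2 = 0x87, C3 = 0xDD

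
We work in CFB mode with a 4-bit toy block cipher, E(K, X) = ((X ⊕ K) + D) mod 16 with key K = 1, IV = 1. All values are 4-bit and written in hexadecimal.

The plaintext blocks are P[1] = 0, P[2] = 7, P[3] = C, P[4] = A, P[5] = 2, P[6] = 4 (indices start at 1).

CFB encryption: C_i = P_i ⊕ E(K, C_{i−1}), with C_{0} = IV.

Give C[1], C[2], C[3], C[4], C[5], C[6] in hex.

C[1]: E(K, 1) = D; 0 ⊕ D = D.
C[2]: E(K, D) = 9; 7 ⊕ 9 = E.
C[3]: E(K, E) = C; C ⊕ C = 0.
C[4]: E(K, 0) = E; A ⊕ E = 4.
C[5]: E(K, 4) = 2; 2 ⊕ 2 = 0.
C[6]: E(K, 0) = E; 4 ⊕ E = A.

C[1] = D, C[2] = E, C[3] = 0, C[4] = 4, C[5] = 0, C[6] = A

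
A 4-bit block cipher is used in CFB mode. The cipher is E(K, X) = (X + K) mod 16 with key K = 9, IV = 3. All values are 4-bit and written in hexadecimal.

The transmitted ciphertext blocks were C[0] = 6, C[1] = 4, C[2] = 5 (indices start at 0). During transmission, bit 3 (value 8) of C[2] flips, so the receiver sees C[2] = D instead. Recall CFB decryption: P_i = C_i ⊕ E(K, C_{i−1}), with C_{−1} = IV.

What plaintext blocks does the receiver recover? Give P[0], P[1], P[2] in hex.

Only C[2] changed, to D. In CFB, a change in C_i flips the same bit in P_i and garbles P_{i+1}. Decrypting the received ciphertext:
P[0]: E(K, 3) = C; 6 ⊕ C = A.
P[1]: E(K, 6) = F; 4 ⊕ F = B.
P[2]: E(K, 4) = D; D ⊕ D = 0.
Blocks that differ from the original plaintext: P[2].

P[0] = A, P[1] = B, P[2] = 0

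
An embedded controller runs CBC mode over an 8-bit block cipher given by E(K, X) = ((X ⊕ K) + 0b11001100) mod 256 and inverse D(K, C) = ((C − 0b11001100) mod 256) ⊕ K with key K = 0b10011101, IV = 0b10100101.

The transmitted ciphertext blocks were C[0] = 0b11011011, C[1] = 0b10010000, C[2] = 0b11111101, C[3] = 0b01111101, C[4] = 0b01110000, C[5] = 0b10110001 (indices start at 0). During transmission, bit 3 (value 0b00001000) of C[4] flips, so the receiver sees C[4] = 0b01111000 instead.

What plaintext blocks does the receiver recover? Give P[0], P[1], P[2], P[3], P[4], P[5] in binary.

CBC decryption: P_i = D(K, C_i) ⊕ C_{i−1}, with C_{−1} = IV.
Only C[4] changed, to 0b01111000. In CBC, a change in C_i garbles P_i and flips the same bit in P_{i+1}. Decrypting the received ciphertext:
P[0]: D(K, 0b11011011) = 0b10010010; 0b10010010 ⊕ 0b10100101 = 0b00110111.
P[1]: D(K, 0b10010000) = 0b01011001; 0b01011001 ⊕ 0b11011011 = 0b10000010.
P[2]: D(K, 0b11111101) = 0b10101100; 0b10101100 ⊕ 0b10010000 = 0b00111100.
P[3]: D(K, 0b01111101) = 0b00101100; 0b00101100 ⊕ 0b11111101 = 0b11010001.
P[4]: D(K, 0b01111000) = 0b00110001; 0b00110001 ⊕ 0b01111101 = 0b01001100.
P[5]: D(K, 0b10110001) = 0b01111000; 0b01111000 ⊕ 0b01111000 = 0b00000000.
Blocks that differ from the original plaintext: P[4], P[5].

P[0] = 0b00110111, P[1] = 0b10000010, P[2] = 0b00111100, P[3] = 0b11010001, P[4] = 0b01001100, P[5] = 0b00000000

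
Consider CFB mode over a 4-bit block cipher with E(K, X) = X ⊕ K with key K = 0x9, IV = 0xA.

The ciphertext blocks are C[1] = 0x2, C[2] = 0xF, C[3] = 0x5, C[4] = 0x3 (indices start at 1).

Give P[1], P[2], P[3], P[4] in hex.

P[1] = 0x1, P[2] = 0x4, P[3] = 0x3, P[4] = 0xF

CFB decryption: P_i = C_i ⊕ E(K, C_{i−1}), with C_{0} = IV.
P[1]: E(K, 0xA) = 0x3; 0x2 ⊕ 0x3 = 0x1.
P[2]: E(K, 0x2) = 0xB; 0xF ⊕ 0xB = 0x4.
P[3]: E(K, 0xF) = 0x6; 0x5 ⊕ 0x6 = 0x3.
P[4]: E(K, 0x5) = 0xC; 0x3 ⊕ 0xC = 0xF.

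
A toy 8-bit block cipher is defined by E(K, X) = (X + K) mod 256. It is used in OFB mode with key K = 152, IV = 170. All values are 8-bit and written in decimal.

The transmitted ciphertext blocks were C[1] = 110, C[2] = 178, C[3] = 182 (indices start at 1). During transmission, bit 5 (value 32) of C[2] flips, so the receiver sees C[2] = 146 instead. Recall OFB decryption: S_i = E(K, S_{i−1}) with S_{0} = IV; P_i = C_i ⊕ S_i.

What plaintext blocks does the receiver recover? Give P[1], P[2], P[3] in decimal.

Only C[2] changed, to 146. In OFB, a change in C_i flips the same bit in P_i only; the keystream is unaffected. Decrypting the received ciphertext:
P[1]: S = E(K, 170) = 66; 110 ⊕ 66 = 44.
P[2]: S = E(K, 66) = 218; 146 ⊕ 218 = 72.
P[3]: S = E(K, 218) = 114; 182 ⊕ 114 = 196.
Blocks that differ from the original plaintext: P[2].

P[1] = 44, P[2] = 72, P[3] = 196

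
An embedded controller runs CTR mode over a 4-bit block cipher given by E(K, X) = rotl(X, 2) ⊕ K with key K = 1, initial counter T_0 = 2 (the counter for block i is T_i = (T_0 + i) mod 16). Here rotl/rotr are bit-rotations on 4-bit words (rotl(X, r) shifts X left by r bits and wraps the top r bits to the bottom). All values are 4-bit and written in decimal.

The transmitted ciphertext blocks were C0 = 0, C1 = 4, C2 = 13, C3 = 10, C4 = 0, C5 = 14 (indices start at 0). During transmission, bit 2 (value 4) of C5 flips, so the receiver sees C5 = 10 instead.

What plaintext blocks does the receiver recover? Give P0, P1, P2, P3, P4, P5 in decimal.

CTR decryption: S_i = E(K, T_i) where T_i is the counter for block i; P_i = C_i ⊕ S_i.
Only C5 changed, to 10. In CTR, a change in C_i flips the same bit in P_i only; the keystream is unaffected. Decrypting the received ciphertext:
P0: T = 2, S = E(K, T) = 9; 0 ⊕ 9 = 9.
P1: T = 3, S = E(K, T) = 13; 4 ⊕ 13 = 9.
P2: T = 4, S = E(K, T) = 0; 13 ⊕ 0 = 13.
P3: T = 5, S = E(K, T) = 4; 10 ⊕ 4 = 14.
P4: T = 6, S = E(K, T) = 8; 0 ⊕ 8 = 8.
P5: T = 7, S = E(K, T) = 12; 10 ⊕ 12 = 6.
Blocks that differ from the original plaintext: P5.

P0 = 9, P1 = 9, P2 = 13, P3 = 14, P4 = 8, P5 = 6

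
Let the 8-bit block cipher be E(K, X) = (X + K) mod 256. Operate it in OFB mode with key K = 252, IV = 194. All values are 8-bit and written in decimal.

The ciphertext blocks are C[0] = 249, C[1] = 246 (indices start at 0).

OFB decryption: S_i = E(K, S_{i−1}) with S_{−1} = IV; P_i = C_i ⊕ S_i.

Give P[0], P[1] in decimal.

P[0]: S = E(K, 194) = 190; 249 ⊕ 190 = 71.
P[1]: S = E(K, 190) = 186; 246 ⊕ 186 = 76.

P[0] = 71, P[1] = 76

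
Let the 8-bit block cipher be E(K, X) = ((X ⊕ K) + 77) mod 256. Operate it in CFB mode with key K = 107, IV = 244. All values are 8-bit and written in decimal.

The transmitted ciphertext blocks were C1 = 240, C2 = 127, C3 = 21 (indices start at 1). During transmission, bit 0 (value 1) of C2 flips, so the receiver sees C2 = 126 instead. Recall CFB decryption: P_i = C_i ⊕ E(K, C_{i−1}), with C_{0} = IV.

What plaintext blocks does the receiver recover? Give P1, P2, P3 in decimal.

P1 = 28, P2 = 150, P3 = 119

Only C2 changed, to 126. In CFB, a change in C_i flips the same bit in P_i and garbles P_{i+1}. Decrypting the received ciphertext:
P1: E(K, 244) = 236; 240 ⊕ 236 = 28.
P2: E(K, 240) = 232; 126 ⊕ 232 = 150.
P3: E(K, 126) = 98; 21 ⊕ 98 = 119.
Blocks that differ from the original plaintext: P2, P3.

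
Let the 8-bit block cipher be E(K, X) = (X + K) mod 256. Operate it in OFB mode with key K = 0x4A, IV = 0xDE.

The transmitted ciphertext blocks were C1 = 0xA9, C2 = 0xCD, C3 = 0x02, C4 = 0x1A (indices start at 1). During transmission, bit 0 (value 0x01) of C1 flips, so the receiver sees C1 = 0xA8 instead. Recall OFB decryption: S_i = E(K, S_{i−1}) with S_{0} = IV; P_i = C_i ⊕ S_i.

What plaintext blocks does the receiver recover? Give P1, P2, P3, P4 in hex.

P1 = 0x80, P2 = 0xBF, P3 = 0xBE, P4 = 0x1C

Only C1 changed, to 0xA8. In OFB, a change in C_i flips the same bit in P_i only; the keystream is unaffected. Decrypting the received ciphertext:
P1: S = E(K, 0xDE) = 0x28; 0xA8 ⊕ 0x28 = 0x80.
P2: S = E(K, 0x28) = 0x72; 0xCD ⊕ 0x72 = 0xBF.
P3: S = E(K, 0x72) = 0xBC; 0x02 ⊕ 0xBC = 0xBE.
P4: S = E(K, 0xBC) = 0x06; 0x1A ⊕ 0x06 = 0x1C.
Blocks that differ from the original plaintext: P1.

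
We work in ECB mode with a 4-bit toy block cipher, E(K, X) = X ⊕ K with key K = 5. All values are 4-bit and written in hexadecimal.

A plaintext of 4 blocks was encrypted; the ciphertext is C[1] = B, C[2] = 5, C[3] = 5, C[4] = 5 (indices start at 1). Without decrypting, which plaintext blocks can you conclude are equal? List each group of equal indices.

P[2] = P[3] = P[4]

ECB encrypts each block independently with the same key, so equal ciphertext blocks imply equal plaintext blocks.
C[2] = C[3] = C[4] = 5, so P[2] = P[3] = P[4].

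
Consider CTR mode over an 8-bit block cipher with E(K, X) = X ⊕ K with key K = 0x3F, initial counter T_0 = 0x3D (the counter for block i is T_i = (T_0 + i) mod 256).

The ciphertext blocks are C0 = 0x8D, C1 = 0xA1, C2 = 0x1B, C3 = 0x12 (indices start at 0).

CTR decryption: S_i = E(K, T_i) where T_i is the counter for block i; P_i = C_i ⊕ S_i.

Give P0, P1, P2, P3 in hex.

P0: T = 0x3D, S = E(K, T) = 0x02; 0x8D ⊕ 0x02 = 0x8F.
P1: T = 0x3E, S = E(K, T) = 0x01; 0xA1 ⊕ 0x01 = 0xA0.
P2: T = 0x3F, S = E(K, T) = 0x00; 0x1B ⊕ 0x00 = 0x1B.
P3: T = 0x40, S = E(K, T) = 0x7F; 0x12 ⊕ 0x7F = 0x6D.

P0 = 0x8F, P1 = 0xA0, P2 = 0x1B, P3 = 0x6D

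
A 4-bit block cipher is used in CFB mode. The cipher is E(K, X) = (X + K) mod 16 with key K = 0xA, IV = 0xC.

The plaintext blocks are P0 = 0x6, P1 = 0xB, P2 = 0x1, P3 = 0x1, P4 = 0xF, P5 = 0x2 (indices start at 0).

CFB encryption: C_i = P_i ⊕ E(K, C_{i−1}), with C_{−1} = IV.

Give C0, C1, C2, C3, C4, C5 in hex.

C0 = 0x0, C1 = 0x1, C2 = 0xA, C3 = 0x5, C4 = 0x0, C5 = 0x8

C0: E(K, 0xC) = 0x6; 0x6 ⊕ 0x6 = 0x0.
C1: E(K, 0x0) = 0xA; 0xB ⊕ 0xA = 0x1.
C2: E(K, 0x1) = 0xB; 0x1 ⊕ 0xB = 0xA.
C3: E(K, 0xA) = 0x4; 0x1 ⊕ 0x4 = 0x5.
C4: E(K, 0x5) = 0xF; 0xF ⊕ 0xF = 0x0.
C5: E(K, 0x0) = 0xA; 0x2 ⊕ 0xA = 0x8.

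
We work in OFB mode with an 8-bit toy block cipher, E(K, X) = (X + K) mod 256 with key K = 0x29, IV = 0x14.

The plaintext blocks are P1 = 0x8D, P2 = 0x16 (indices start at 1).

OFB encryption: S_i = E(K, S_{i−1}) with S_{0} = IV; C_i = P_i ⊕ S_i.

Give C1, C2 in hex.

C1: S = E(K, 0x14) = 0x3D; 0x8D ⊕ 0x3D = 0xB0.
C2: S = E(K, 0x3D) = 0x66; 0x16 ⊕ 0x66 = 0x70.

C1 = 0xB0, C2 = 0x70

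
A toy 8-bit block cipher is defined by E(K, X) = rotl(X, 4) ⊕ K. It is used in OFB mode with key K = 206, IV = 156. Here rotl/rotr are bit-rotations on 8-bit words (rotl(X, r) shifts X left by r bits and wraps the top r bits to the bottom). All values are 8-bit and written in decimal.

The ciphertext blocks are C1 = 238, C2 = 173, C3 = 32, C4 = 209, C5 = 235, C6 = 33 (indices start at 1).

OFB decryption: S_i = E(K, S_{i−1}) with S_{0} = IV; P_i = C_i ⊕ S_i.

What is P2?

P1: S = E(K, 156) = 7; 238 ⊕ 7 = 233.
P2: S = E(K, 7) = 190; 173 ⊕ 190 = 19.

P2 = 19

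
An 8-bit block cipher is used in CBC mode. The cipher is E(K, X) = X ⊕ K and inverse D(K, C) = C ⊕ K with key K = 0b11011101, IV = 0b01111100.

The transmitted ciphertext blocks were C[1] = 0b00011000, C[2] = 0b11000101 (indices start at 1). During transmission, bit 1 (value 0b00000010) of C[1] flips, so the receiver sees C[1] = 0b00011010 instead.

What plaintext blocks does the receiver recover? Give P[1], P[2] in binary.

P[1] = 0b10111011, P[2] = 0b00000010

CBC decryption: P_i = D(K, C_i) ⊕ C_{i−1}, with C_{0} = IV.
Only C[1] changed, to 0b00011010. In CBC, a change in C_i garbles P_i and flips the same bit in P_{i+1}. Decrypting the received ciphertext:
P[1]: D(K, 0b00011010) = 0b11000111; 0b11000111 ⊕ 0b01111100 = 0b10111011.
P[2]: D(K, 0b11000101) = 0b00011000; 0b00011000 ⊕ 0b00011010 = 0b00000010.
Blocks that differ from the original plaintext: P[1], P[2].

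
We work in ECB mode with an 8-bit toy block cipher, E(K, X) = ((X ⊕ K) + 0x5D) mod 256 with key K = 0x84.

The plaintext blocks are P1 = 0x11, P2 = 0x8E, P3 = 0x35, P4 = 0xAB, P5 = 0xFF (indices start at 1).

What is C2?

C2 = 0x67

ECB encryption: C_i = E(K, P_i).
C2: E(K, 0x8E) = 0x67.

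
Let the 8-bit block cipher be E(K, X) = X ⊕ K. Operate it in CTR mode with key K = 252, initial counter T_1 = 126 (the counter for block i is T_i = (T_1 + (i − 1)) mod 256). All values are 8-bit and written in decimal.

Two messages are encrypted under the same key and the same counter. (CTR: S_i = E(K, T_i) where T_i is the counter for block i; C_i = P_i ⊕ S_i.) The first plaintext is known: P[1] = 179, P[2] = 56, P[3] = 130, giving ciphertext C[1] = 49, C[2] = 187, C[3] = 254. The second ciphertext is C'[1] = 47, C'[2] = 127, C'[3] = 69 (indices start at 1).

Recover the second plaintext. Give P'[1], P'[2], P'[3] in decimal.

P'[1] = 173, P'[2] = 252, P'[3] = 57

In CTR with a reused counter, both messages share the same keystream S_i, so C_i ⊕ C'_i = P_i ⊕ P'_i and thus P'_i = P_i ⊕ C_i ⊕ C'_i.
P'[1]: 179 ⊕ 49 ⊕ 47 = 173.
P'[2]: 56 ⊕ 187 ⊕ 127 = 252.
P'[3]: 130 ⊕ 254 ⊕ 69 = 57.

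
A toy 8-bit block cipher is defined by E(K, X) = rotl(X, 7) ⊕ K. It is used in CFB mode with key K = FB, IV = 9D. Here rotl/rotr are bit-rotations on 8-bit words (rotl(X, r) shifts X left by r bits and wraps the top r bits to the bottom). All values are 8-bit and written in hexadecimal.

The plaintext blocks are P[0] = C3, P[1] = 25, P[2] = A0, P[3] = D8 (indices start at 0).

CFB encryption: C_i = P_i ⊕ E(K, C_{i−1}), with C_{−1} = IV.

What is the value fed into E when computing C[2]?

C[0]: E(K, 9D) = 35; C3 ⊕ 35 = F6.
C[1]: E(K, F6) = 80; 25 ⊕ 80 = A5.
C[2]: E(K, A5) = 29; A0 ⊕ 29 = 89.
So the input to E for block [2] is A5.

A5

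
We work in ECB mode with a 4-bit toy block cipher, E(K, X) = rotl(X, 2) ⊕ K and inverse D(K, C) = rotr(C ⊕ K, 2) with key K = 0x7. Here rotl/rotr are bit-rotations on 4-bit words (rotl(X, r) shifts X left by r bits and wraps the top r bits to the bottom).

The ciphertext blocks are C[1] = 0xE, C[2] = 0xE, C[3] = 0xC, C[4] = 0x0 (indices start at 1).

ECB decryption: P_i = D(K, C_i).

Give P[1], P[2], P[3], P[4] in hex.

P[1] = 0x6, P[2] = 0x6, P[3] = 0xE, P[4] = 0xD

P[1]: D(K, 0xE) = 0x6.
P[2]: D(K, 0xE) = 0x6.
P[3]: D(K, 0xC) = 0xE.
P[4]: D(K, 0x0) = 0xD.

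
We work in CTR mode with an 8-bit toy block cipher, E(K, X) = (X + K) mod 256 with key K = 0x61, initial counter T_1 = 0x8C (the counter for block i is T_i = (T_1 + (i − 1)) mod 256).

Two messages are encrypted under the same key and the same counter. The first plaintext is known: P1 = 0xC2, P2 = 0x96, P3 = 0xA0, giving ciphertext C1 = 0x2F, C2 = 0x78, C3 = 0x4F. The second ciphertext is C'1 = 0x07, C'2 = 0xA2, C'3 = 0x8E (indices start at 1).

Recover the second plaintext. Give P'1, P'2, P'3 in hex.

In CTR with a reused counter, both messages share the same keystream S_i, so C_i ⊕ C'_i = P_i ⊕ P'_i and thus P'_i = P_i ⊕ C_i ⊕ C'_i.
P'1: 0xC2 ⊕ 0x2F ⊕ 0x07 = 0xEA.
P'2: 0x96 ⊕ 0x78 ⊕ 0xA2 = 0x4C.
P'3: 0xA0 ⊕ 0x4F ⊕ 0x8E = 0x61.

P'1 = 0xEA, P'2 = 0x4C, P'3 = 0x61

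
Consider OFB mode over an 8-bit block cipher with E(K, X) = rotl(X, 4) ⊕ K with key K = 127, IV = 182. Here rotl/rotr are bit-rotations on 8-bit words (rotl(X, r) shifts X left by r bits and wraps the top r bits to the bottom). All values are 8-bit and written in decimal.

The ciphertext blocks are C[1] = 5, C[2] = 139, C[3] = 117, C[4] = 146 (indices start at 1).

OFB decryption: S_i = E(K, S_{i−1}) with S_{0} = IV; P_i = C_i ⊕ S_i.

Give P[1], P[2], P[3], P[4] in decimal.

P[1] = 17, P[2] = 181, P[3] = 233, P[4] = 36

P[1]: S = E(K, 182) = 20; 5 ⊕ 20 = 17.
P[2]: S = E(K, 20) = 62; 139 ⊕ 62 = 181.
P[3]: S = E(K, 62) = 156; 117 ⊕ 156 = 233.
P[4]: S = E(K, 156) = 182; 146 ⊕ 182 = 36.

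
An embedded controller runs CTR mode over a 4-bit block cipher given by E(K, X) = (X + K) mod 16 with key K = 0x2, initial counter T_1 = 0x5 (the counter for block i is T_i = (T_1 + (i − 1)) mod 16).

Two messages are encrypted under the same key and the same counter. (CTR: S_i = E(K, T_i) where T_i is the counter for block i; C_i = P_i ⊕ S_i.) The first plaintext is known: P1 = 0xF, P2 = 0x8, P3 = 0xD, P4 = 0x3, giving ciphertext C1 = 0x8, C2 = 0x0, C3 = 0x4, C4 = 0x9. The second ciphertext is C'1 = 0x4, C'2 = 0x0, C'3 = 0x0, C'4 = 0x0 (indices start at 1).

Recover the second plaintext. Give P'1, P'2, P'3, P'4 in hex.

In CTR with a reused counter, both messages share the same keystream S_i, so C_i ⊕ C'_i = P_i ⊕ P'_i and thus P'_i = P_i ⊕ C_i ⊕ C'_i.
P'1: 0xF ⊕ 0x8 ⊕ 0x4 = 0x3.
P'2: 0x8 ⊕ 0x0 ⊕ 0x0 = 0x8.
P'3: 0xD ⊕ 0x4 ⊕ 0x0 = 0x9.
P'4: 0x3 ⊕ 0x9 ⊕ 0x0 = 0xA.

P'1 = 0x3, P'2 = 0x8, P'3 = 0x9, P'4 = 0xA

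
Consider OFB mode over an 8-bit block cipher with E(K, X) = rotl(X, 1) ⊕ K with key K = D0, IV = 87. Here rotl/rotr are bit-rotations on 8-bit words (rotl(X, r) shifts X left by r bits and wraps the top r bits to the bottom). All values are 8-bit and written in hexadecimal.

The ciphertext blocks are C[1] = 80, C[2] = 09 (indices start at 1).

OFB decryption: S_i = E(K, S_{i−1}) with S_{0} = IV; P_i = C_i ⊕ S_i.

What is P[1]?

P[1]: S = E(K, 87) = DF; 80 ⊕ DF = 5F.

P[1] = 5F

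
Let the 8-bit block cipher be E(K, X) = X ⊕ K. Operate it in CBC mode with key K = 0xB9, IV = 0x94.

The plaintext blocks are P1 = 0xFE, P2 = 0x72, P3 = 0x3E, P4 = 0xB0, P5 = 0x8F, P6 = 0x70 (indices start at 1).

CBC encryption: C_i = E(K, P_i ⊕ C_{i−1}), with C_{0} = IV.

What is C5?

C1: P1 ⊕ 0x94 = 0x6A; E(K, 0x6A) = 0xD3.
C2: P2 ⊕ 0xD3 = 0xA1; E(K, 0xA1) = 0x18.
C3: P3 ⊕ 0x18 = 0x26; E(K, 0x26) = 0x9F.
C4: P4 ⊕ 0x9F = 0x2F; E(K, 0x2F) = 0x96.
C5: P5 ⊕ 0x96 = 0x19; E(K, 0x19) = 0xA0.

C5 = 0xA0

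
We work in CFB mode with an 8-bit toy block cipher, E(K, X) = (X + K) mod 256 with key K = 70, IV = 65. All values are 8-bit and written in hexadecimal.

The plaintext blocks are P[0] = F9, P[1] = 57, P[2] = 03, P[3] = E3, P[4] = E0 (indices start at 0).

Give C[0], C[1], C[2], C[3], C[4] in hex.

CFB encryption: C_i = P_i ⊕ E(K, C_{i−1}), with C_{−1} = IV.
C[0]: E(K, 65) = D5; F9 ⊕ D5 = 2C.
C[1]: E(K, 2C) = 9C; 57 ⊕ 9C = CB.
C[2]: E(K, CB) = 3B; 03 ⊕ 3B = 38.
C[3]: E(K, 38) = A8; E3 ⊕ A8 = 4B.
C[4]: E(K, 4B) = BB; E0 ⊕ BB = 5B.

C[0] = 2C, C[1] = CB, C[2] = 38, C[3] = 4B, C[4] = 5B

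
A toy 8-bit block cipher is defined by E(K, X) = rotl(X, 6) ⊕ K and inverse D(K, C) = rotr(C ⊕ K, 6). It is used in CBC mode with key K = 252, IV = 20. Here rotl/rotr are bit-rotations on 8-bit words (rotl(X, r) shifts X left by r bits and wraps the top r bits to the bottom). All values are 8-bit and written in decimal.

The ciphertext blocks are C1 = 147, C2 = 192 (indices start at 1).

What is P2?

P2 = 99

CBC decryption: P_i = D(K, C_i) ⊕ C_{i−1}, with C_{0} = IV.
P2: D(K, 192) = 240; 240 ⊕ 147 = 99.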